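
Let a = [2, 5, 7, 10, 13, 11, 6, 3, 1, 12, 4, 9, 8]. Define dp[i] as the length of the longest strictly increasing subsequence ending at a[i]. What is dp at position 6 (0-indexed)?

3

dp[i] = 1 + max{dp[j] : j<i, a[j]<a[i]} (or 1 if no such j):
i:      0  1  2  3  4  5  6  7  8  9 10 11 12
a[i]:   2  5  7 10 13 11  6  3  1 12  4  9  8
dp:     1  2  3  4  5  5  3  2  1  6  3  4  4
At index 6 the value is 3.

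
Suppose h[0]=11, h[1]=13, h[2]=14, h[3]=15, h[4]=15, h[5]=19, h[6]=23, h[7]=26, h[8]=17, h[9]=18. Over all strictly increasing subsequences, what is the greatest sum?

Let S[i] be the best sum of a strictly increasing subsequence ending at i:
i:       0   1   2   3   4   5   6   7   8   9
h[i]:   11  13  14  15  15  19  23  26  17  18
S:      11  24  38  53  53  72  95 121  70  88
Maximum is 121 (e.g. 11 + 13 + 14 + 15 + 19 + 23 + 26).

121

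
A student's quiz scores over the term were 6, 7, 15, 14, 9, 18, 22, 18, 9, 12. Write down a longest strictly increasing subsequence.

6, 7, 15, 18, 22

Patience tails give the LIS length; then backtrack through the dp parents:
6 → extends → [6]
7 → extends → [6, 7]
15 → extends → [6, 7, 15]
14 → replaces 15 → [6, 7, 14]
9 → replaces 14 → [6, 7, 9]
18 → extends → [6, 7, 9, 18]
22 → extends → [6, 7, 9, 18, 22]
18 → already a tail → [6, 7, 9, 18, 22]
9 → already a tail → [6, 7, 9, 18, 22]
12 → replaces 18 → [6, 7, 9, 12, 22]
Length 5; one witness is 6, 7, 15, 18, 22.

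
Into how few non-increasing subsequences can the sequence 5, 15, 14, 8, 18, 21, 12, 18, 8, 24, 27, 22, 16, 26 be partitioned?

6

Place each on the leftmost legal pile:
5 → new pile 1 (tops now [5])
15 → new pile 2 (tops now [5, 15])
14 → pile 2 (tops now [5, 14])
8 → pile 2 (tops now [5, 8])
18 → new pile 3 (tops now [5, 8, 18])
21 → new pile 4 (tops now [5, 8, 18, 21])
12 → pile 3 (tops now [5, 8, 12, 21])
18 → pile 4 (tops now [5, 8, 12, 18])
8 → pile 2 (tops now [5, 8, 12, 18])
24 → new pile 5 (tops now [5, 8, 12, 18, 24])
27 → new pile 6 (tops now [5, 8, 12, 18, 24, 27])
22 → pile 5 (tops now [5, 8, 12, 18, 22, 27])
16 → pile 4 (tops now [5, 8, 12, 16, 22, 27])
26 → pile 6 (tops now [5, 8, 12, 16, 22, 26])
Six piles.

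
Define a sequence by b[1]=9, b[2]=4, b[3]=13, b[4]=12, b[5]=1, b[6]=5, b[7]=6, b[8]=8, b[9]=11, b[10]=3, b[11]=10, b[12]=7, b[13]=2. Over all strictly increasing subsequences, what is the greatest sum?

34

Let S[i] be the best sum of a strictly increasing subsequence ending at i:
i:      1  2  3  4  5  6  7  8  9 10 11 12 13
b[i]:   9  4 13 12  1  5  6  8 11  3 10  7  2
S:      9  4 22 21  1  9 15 23 34  4 33 22  3
Maximum is 34 (e.g. 4 + 5 + 6 + 8 + 11).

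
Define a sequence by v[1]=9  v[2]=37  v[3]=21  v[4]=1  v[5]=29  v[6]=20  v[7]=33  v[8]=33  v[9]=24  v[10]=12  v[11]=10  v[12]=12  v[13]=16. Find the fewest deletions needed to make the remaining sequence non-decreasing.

8

Fewest deletions = n − (longest non-decreasing subsequence).
i:      1  2  3  4  5  6  7  8  9 10 11 12 13
v[i]:   9 37 21  1 29 20 33 33 24 12 10 12 16
dp:     1  2  2  1  3  2  4  5  3  2  2  3  4
max dp = 5, so deletions = 13 − 5 = 8.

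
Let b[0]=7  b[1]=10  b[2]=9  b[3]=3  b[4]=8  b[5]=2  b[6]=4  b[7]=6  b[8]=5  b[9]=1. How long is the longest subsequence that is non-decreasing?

3

Track the smallest tail for each achievable length (allowing ties):
7 → extends → [7]
10 → extends → [7, 10]
9 → replaces 10 → [7, 9]
3 → replaces 7 → [3, 9]
8 → replaces 9 → [3, 8]
2 → replaces 3 → [2, 8]
4 → replaces 8 → [2, 4]
6 → extends → [2, 4, 6]
5 → replaces 6 → [2, 4, 5]
1 → replaces 2 → [1, 4, 5]
Three tails, so the longest non-decreasing subsequence has length 3 (e.g. 3, 4, 6).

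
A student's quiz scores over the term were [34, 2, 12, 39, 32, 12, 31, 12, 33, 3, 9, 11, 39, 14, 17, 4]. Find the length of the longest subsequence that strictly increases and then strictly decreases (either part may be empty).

8

inc[i] = longest strictly increasing subsequence ending at i; dec[i] = longest strictly decreasing subsequence starting at i:
i:      1  2  3  4  5  6  7  8  9 10 11 12 13 14 15 16
a[i]:  34  2 12 39 32 12 31 12 33  3  9 11 39 14 17  4
inc:    1  1  2  3  3  2  3  2  4  2  3  4  5  5  6  3
dec:    6  1  3  6  5  3  4  3  3  1  2  2  3  2  2  1
Best peak at i=4 (value 39): inc=3, dec=6, length 3+6−1 = 8.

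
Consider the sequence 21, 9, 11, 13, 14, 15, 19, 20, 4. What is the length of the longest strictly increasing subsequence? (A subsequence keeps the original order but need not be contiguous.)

Let dp[i] be the length of the longest such subsequence ending at index i:
i:      1  2  3  4  5  6  7  8  9
a[i]:  21  9 11 13 14 15 19 20  4
dp:     1  1  2  3  4  5  6  7  1
Maximum dp value is 7.

7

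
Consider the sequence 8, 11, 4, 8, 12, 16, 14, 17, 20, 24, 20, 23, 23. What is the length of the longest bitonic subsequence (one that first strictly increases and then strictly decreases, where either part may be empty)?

inc[i] = longest strictly increasing subsequence ending at i; dec[i] = longest strictly decreasing subsequence starting at i:
i:      1  2  3  4  5  6  7  8  9 10 11 12 13
a[i]:   8 11  4  8 12 16 14 17 20 24 20 23 23
inc:    1  2  1  2  3  4  4  5  6  7  6  7  7
dec:    2  2  1  1  1  2  1  1  1  2  1  1  1
Best peak at i=10 (value 24): inc=7, dec=2, length 7+2−1 = 8.

8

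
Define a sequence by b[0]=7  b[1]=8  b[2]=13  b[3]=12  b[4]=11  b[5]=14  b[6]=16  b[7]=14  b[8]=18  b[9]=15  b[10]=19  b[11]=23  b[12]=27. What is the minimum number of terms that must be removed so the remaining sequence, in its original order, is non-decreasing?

Fewest deletions = n − (longest non-decreasing subsequence).
Patience tails:
7 → extends → [7]
8 → extends → [7, 8]
13 → extends → [7, 8, 13]
12 → replaces 13 → [7, 8, 12]
11 → replaces 12 → [7, 8, 11]
14 → extends → [7, 8, 11, 14]
16 → extends → [7, 8, 11, 14, 16]
14 → replaces 16 → [7, 8, 11, 14, 14]
18 → extends → [7, 8, 11, 14, 14, 18]
15 → replaces 18 → [7, 8, 11, 14, 14, 15]
19 → extends → [7, 8, 11, 14, 14, 15, 19]
23 → extends → [7, 8, 11, 14, 14, 15, 19, 23]
27 → extends → [7, 8, 11, 14, 14, 15, 19, 23, 27]
Longest non-decreasing subsequence has length 9, so deletions = 13 − 9 = 4.

4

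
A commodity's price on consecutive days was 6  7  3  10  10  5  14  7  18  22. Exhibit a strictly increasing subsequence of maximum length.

6, 7, 10, 14, 18, 22

Patience tails give the LIS length; then backtrack through the dp parents:
6 → extends → [6]
7 → extends → [6, 7]
3 → replaces 6 → [3, 7]
10 → extends → [3, 7, 10]
10 → already a tail → [3, 7, 10]
5 → replaces 7 → [3, 5, 10]
14 → extends → [3, 5, 10, 14]
7 → replaces 10 → [3, 5, 7, 14]
18 → extends → [3, 5, 7, 14, 18]
22 → extends → [3, 5, 7, 14, 18, 22]
Length 6; one witness is 6, 7, 10, 14, 18, 22.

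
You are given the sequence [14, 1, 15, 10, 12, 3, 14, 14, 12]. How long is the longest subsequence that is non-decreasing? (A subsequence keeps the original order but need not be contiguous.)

Track the smallest tail for each achievable length (allowing ties):
14 → extends → [14]
1 → replaces 14 → [1]
15 → extends → [1, 15]
10 → replaces 15 → [1, 10]
12 → extends → [1, 10, 12]
3 → replaces 10 → [1, 3, 12]
14 → extends → [1, 3, 12, 14]
14 → extends → [1, 3, 12, 14, 14]
12 → replaces 14 → [1, 3, 12, 12, 14]
Five tails, so the longest non-decreasing subsequence has length 5 (e.g. 1, 10, 12, 14, 14).

5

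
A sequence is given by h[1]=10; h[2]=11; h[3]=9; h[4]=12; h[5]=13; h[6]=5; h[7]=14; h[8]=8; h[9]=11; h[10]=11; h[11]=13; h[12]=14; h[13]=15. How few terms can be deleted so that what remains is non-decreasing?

6

Fewest deletions = n − (longest non-decreasing subsequence).
Patience tails:
10 → extends → [10]
11 → extends → [10, 11]
9 → replaces 10 → [9, 11]
12 → extends → [9, 11, 12]
13 → extends → [9, 11, 12, 13]
5 → replaces 9 → [5, 11, 12, 13]
14 → extends → [5, 11, 12, 13, 14]
8 → replaces 11 → [5, 8, 12, 13, 14]
11 → replaces 12 → [5, 8, 11, 13, 14]
11 → replaces 13 → [5, 8, 11, 11, 14]
13 → replaces 14 → [5, 8, 11, 11, 13]
14 → extends → [5, 8, 11, 11, 13, 14]
15 → extends → [5, 8, 11, 11, 13, 14, 15]
Longest non-decreasing subsequence has length 7, so deletions = 13 − 7 = 6.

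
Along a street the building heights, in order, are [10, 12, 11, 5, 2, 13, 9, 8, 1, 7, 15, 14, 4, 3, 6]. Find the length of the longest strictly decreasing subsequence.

7

Negate each value so 'decreasing' becomes 'increasing', then run patience tails on the negated sequence:
-10 → extends → [-10]
-12 → replaces -10 → [-12]
-11 → extends → [-12, -11]
-5 → extends → [-12, -11, -5]
-2 → extends → [-12, -11, -5, -2]
-13 → replaces -12 → [-13, -11, -5, -2]
-9 → replaces -5 → [-13, -11, -9, -2]
-8 → replaces -2 → [-13, -11, -9, -8]
-1 → extends → [-13, -11, -9, -8, -1]
-7 → replaces -1 → [-13, -11, -9, -8, -7]
-15 → replaces -13 → [-15, -11, -9, -8, -7]
-14 → replaces -11 → [-15, -14, -9, -8, -7]
-4 → extends → [-15, -14, -9, -8, -7, -4]
-3 → extends → [-15, -14, -9, -8, -7, -4, -3]
-6 → replaces -4 → [-15, -14, -9, -8, -7, -6, -3]
Seven tails, so the longest strictly decreasing subsequence of the original has length 7.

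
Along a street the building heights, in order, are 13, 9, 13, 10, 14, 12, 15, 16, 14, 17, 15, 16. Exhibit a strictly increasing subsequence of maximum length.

Patience tails give the LIS length; then backtrack through the dp parents:
13 → extends → [13]
9 → replaces 13 → [9]
13 → extends → [9, 13]
10 → replaces 13 → [9, 10]
14 → extends → [9, 10, 14]
12 → replaces 14 → [9, 10, 12]
15 → extends → [9, 10, 12, 15]
16 → extends → [9, 10, 12, 15, 16]
14 → replaces 15 → [9, 10, 12, 14, 16]
17 → extends → [9, 10, 12, 14, 16, 17]
15 → replaces 16 → [9, 10, 12, 14, 15, 17]
16 → replaces 17 → [9, 10, 12, 14, 15, 16]
Length 6; one witness is 9, 13, 14, 15, 16, 17.

9, 13, 14, 15, 16, 17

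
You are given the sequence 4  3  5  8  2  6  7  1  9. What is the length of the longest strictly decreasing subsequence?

4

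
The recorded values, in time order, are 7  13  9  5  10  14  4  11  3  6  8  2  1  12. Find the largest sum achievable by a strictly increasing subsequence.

49

Let S[i] be the best sum of a strictly increasing subsequence ending at i:
i:      1  2  3  4  5  6  7  8  9 10 11 12 13 14
a[i]:   7 13  9  5 10 14  4 11  3  6  8  2  1 12
S:      7 20 16  5 26 40  4 37  3 11 19  2  1 49
Maximum is 49 (e.g. 7 + 9 + 10 + 11 + 12).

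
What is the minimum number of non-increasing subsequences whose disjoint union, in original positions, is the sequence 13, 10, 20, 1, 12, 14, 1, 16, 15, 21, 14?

Place each on the leftmost legal pile:
13 → new pile 1 (tops now [13])
10 → pile 1 (tops now [10])
20 → new pile 2 (tops now [10, 20])
1 → pile 1 (tops now [1, 20])
12 → pile 2 (tops now [1, 12])
14 → new pile 3 (tops now [1, 12, 14])
1 → pile 1 (tops now [1, 12, 14])
16 → new pile 4 (tops now [1, 12, 14, 16])
15 → pile 4 (tops now [1, 12, 14, 15])
21 → new pile 5 (tops now [1, 12, 14, 15, 21])
14 → pile 3 (tops now [1, 12, 14, 15, 21])
Five piles.

5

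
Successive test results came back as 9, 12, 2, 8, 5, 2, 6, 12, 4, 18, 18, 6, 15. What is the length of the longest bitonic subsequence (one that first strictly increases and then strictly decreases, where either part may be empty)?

inc[i] = longest strictly increasing subsequence ending at i; dec[i] = longest strictly decreasing subsequence starting at i:
i:      1  2  3  4  5  6  7  8  9 10 11 12 13
a[i]:   9 12  2  8  5  2  6 12  4 18 18  6 15
inc:    1  2  1  2  2  1  3  4  2  5  5  3  5
dec:    4  4  1  3  2  1  2  2  1  2  2  1  1
Best peak at i=10 (value 18): inc=5, dec=2, length 5+2−1 = 6.

6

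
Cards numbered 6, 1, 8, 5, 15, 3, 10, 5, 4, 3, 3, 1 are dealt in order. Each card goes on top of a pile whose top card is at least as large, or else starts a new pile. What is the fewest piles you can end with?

3

Place each on the leftmost legal pile:
6 → new pile 1 (tops now [6])
1 → pile 1 (tops now [1])
8 → new pile 2 (tops now [1, 8])
5 → pile 2 (tops now [1, 5])
15 → new pile 3 (tops now [1, 5, 15])
3 → pile 2 (tops now [1, 3, 15])
10 → pile 3 (tops now [1, 3, 10])
5 → pile 3 (tops now [1, 3, 5])
4 → pile 3 (tops now [1, 3, 4])
3 → pile 2 (tops now [1, 3, 4])
3 → pile 2 (tops now [1, 3, 4])
1 → pile 1 (tops now [1, 3, 4])
Three piles.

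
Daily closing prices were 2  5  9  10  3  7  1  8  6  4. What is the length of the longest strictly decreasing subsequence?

4

Negate each value so 'decreasing' becomes 'increasing', then run patience tails on the negated sequence:
-2 → extends → [-2]
-5 → replaces -2 → [-5]
-9 → replaces -5 → [-9]
-10 → replaces -9 → [-10]
-3 → extends → [-10, -3]
-7 → replaces -3 → [-10, -7]
-1 → extends → [-10, -7, -1]
-8 → replaces -7 → [-10, -8, -1]
-6 → replaces -1 → [-10, -8, -6]
-4 → extends → [-10, -8, -6, -4]
Four tails, so the longest strictly decreasing subsequence of the original has length 4.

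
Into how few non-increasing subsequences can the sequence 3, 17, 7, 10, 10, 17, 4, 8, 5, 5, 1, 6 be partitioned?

4

Place each on the leftmost legal pile:
3 → new pile 1 (tops now [3])
17 → new pile 2 (tops now [3, 17])
7 → pile 2 (tops now [3, 7])
10 → new pile 3 (tops now [3, 7, 10])
10 → pile 3 (tops now [3, 7, 10])
17 → new pile 4 (tops now [3, 7, 10, 17])
4 → pile 2 (tops now [3, 4, 10, 17])
8 → pile 3 (tops now [3, 4, 8, 17])
5 → pile 3 (tops now [3, 4, 5, 17])
5 → pile 3 (tops now [3, 4, 5, 17])
1 → pile 1 (tops now [1, 4, 5, 17])
6 → pile 4 (tops now [1, 4, 5, 6])
Four piles.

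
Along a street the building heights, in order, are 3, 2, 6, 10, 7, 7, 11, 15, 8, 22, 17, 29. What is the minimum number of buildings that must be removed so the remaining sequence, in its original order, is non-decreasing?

4

Fewest deletions = n − (longest non-decreasing subsequence).
Patience tails:
3 → extends → [3]
2 → replaces 3 → [2]
6 → extends → [2, 6]
10 → extends → [2, 6, 10]
7 → replaces 10 → [2, 6, 7]
7 → extends → [2, 6, 7, 7]
11 → extends → [2, 6, 7, 7, 11]
15 → extends → [2, 6, 7, 7, 11, 15]
8 → replaces 11 → [2, 6, 7, 7, 8, 15]
22 → extends → [2, 6, 7, 7, 8, 15, 22]
17 → replaces 22 → [2, 6, 7, 7, 8, 15, 17]
29 → extends → [2, 6, 7, 7, 8, 15, 17, 29]
Longest non-decreasing subsequence has length 8, so deletions = 12 − 8 = 4.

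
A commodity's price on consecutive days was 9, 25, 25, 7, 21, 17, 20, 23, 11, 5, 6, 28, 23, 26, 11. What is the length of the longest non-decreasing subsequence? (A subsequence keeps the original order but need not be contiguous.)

6

Let dp[i] be the length of the longest such subsequence ending at index i:
i:      1  2  3  4  5  6  7  8  9 10 11 12 13 14 15
a[i]:   9 25 25  7 21 17 20 23 11  5  6 28 23 26 11
dp:     1  2  3  1  2  2  3  4  2  1  2  5  5  6  3
Maximum dp value is 6.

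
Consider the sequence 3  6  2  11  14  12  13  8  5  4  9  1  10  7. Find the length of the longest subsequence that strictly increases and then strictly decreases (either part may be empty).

inc[i] = longest strictly increasing subsequence ending at i; dec[i] = longest strictly decreasing subsequence starting at i:
i:      1  2  3  4  5  6  7  8  9 10 11 12 13 14
a[i]:   3  6  2 11 14 12 13  8  5  4  9  1 10  7
inc:    1  2  1  3  4  4  5  3  2  2  4  1  5  3
dec:    3  4  2  5  6  5  5  4  3  2  2  1  2  1
Best peak at i=5 (value 14): inc=4, dec=6, length 4+6−1 = 9.

9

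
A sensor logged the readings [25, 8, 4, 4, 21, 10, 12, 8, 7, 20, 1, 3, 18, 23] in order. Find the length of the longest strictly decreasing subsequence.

Negate each value so 'decreasing' becomes 'increasing', then run patience tails on the negated sequence:
-25 → extends → [-25]
-8 → extends → [-25, -8]
-4 → extends → [-25, -8, -4]
-4 → already a tail → [-25, -8, -4]
-21 → replaces -8 → [-25, -21, -4]
-10 → replaces -4 → [-25, -21, -10]
-12 → replaces -10 → [-25, -21, -12]
-8 → extends → [-25, -21, -12, -8]
-7 → extends → [-25, -21, -12, -8, -7]
-20 → replaces -12 → [-25, -21, -20, -8, -7]
-1 → extends → [-25, -21, -20, -8, -7, -1]
-3 → replaces -1 → [-25, -21, -20, -8, -7, -3]
-18 → replaces -8 → [-25, -21, -20, -18, -7, -3]
-23 → replaces -21 → [-25, -23, -20, -18, -7, -3]
Six tails, so the longest strictly decreasing subsequence of the original has length 6.

6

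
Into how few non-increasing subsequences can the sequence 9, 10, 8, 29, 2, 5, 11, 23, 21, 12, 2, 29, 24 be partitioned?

The minimum number of non-increasing subsequences covering a sequence equals the length of its longest strictly increasing subsequence.
LIS length is 5 (e.g. 9, 10, 11, 23, 29), so 5 piles are needed.

5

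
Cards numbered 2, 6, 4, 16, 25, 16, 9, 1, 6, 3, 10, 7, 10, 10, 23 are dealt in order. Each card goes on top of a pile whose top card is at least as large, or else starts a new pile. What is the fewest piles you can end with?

6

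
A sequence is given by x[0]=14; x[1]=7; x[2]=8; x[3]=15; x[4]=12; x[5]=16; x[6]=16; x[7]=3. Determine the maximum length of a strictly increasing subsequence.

Let dp[i] be the length of the longest such subsequence ending at index i:
i:      0  1  2  3  4  5  6  7
x[i]:  14  7  8 15 12 16 16  3
dp:     1  1  2  3  3  4  4  1
Maximum dp value is 4.

4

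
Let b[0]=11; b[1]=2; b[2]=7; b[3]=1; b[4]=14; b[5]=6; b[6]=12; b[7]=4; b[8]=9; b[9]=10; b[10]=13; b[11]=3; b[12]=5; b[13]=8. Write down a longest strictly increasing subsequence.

Patience tails give the LIS length; then backtrack through the dp parents:
11 → extends → [11]
2 → replaces 11 → [2]
7 → extends → [2, 7]
1 → replaces 2 → [1, 7]
14 → extends → [1, 7, 14]
6 → replaces 7 → [1, 6, 14]
12 → replaces 14 → [1, 6, 12]
4 → replaces 6 → [1, 4, 12]
9 → replaces 12 → [1, 4, 9]
10 → extends → [1, 4, 9, 10]
13 → extends → [1, 4, 9, 10, 13]
3 → replaces 4 → [1, 3, 9, 10, 13]
5 → replaces 9 → [1, 3, 5, 10, 13]
8 → replaces 10 → [1, 3, 5, 8, 13]
Length 5; one witness is 2, 7, 9, 10, 13.

2, 7, 9, 10, 13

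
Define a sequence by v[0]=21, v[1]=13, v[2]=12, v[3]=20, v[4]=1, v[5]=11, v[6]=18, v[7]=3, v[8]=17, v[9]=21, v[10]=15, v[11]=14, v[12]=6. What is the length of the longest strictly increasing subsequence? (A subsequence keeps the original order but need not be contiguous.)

4

Let dp[i] be the length of the longest such subsequence ending at index i:
i:      0  1  2  3  4  5  6  7  8  9 10 11 12
v[i]:  21 13 12 20  1 11 18  3 17 21 15 14  6
dp:     1  1  1  2  1  2  3  2  3  4  3  3  3
Maximum dp value is 4.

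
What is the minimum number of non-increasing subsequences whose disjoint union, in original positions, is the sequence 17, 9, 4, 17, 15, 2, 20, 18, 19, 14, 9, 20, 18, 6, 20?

5

The minimum number of non-increasing subsequences covering a sequence equals the length of its longest strictly increasing subsequence.
LIS length is 5 (e.g. 9, 17, 18, 19, 20), so 5 piles are needed.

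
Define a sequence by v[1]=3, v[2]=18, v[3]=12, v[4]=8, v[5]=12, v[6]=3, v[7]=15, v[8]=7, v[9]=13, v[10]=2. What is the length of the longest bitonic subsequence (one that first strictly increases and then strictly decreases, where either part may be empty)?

6

inc[i] = longest strictly increasing subsequence ending at i; dec[i] = longest strictly decreasing subsequence starting at i:
i:      1  2  3  4  5  6  7  8  9 10
v[i]:   3 18 12  8 12  3 15  7 13  2
inc:    1  2  2  2  3  1  4  2  4  1
dec:    2  5  4  3  3  2  3  2  2  1
Best peak at i=2 (value 18): inc=2, dec=5, length 2+5−1 = 6.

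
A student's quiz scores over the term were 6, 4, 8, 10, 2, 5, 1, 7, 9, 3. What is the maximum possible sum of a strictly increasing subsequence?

Let S[i] be the best sum of a strictly increasing subsequence ending at i:
i:      1  2  3  4  5  6  7  8  9 10
a[i]:   6  4  8 10  2  5  1  7  9  3
S:      6  4 14 24  2  9  1 16 25  5
Maximum is 25 (e.g. 4 + 5 + 7 + 9).

25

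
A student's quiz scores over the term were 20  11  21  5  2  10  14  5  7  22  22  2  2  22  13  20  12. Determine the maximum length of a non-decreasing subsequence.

6

Let dp[i] be the length of the longest such subsequence ending at index i:
i:      1  2  3  4  5  6  7  8  9 10 11 12 13 14 15 16 17
a[i]:  20 11 21  5  2 10 14  5  7 22 22  2  2 22 13 20 12
dp:     1  1  2  1  1  2  3  2  3  4  5  2  3  6  4  5  4
Maximum dp value is 6.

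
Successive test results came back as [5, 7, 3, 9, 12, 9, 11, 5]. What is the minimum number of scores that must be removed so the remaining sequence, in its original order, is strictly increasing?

Fewest deletions = n − (longest strictly increasing subsequence).
Patience tails:
5 → extends → [5]
7 → extends → [5, 7]
3 → replaces 5 → [3, 7]
9 → extends → [3, 7, 9]
12 → extends → [3, 7, 9, 12]
9 → already a tail → [3, 7, 9, 12]
11 → replaces 12 → [3, 7, 9, 11]
5 → replaces 7 → [3, 5, 9, 11]
Longest strictly increasing subsequence has length 4, so deletions = 8 − 4 = 4.

4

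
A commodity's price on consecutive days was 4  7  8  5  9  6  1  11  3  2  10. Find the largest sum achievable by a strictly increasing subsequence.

39

Let S[i] be the best sum of a strictly increasing subsequence ending at i:
i:      1  2  3  4  5  6  7  8  9 10 11
a[i]:   4  7  8  5  9  6  1 11  3  2 10
S:      4 11 19  9 28 15  1 39  4  3 38
Maximum is 39 (e.g. 4 + 7 + 8 + 9 + 11).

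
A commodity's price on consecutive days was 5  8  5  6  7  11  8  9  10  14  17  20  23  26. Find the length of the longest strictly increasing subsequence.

Let dp[i] be the length of the longest such subsequence ending at index i:
i:      1  2  3  4  5  6  7  8  9 10 11 12 13 14
a[i]:   5  8  5  6  7 11  8  9 10 14 17 20 23 26
dp:     1  2  1  2  3  4  4  5  6  7  8  9 10 11
Maximum dp value is 11.

11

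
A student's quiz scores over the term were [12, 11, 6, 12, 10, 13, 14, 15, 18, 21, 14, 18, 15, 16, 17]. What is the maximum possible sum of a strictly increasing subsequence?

104

Let S[i] be the best sum of a strictly increasing subsequence ending at i:
i:       1   2   3   4   5   6   7   8   9  10  11  12  13  14  15
a[i]:   12  11   6  12  10  13  14  15  18  21  14  18  15  16  17
S:      12  11   6  23  16  36  50  65  83 104  50  83  65  81  98
Maximum is 104 (e.g. 11 + 12 + 13 + 14 + 15 + 18 + 21).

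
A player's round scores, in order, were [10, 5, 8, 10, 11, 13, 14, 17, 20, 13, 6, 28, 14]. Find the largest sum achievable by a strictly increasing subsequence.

Let S[i] be the best sum of a strictly increasing subsequence ending at i:
i:       1   2   3   4   5   6   7   8   9  10  11  12  13
a[i]:   10   5   8  10  11  13  14  17  20  13   6  28  14
S:      10   5  13  23  34  47  61  78  98  47  11 126  61
Maximum is 126 (e.g. 5 + 8 + 10 + 11 + 13 + 14 + 17 + 20 + 28).

126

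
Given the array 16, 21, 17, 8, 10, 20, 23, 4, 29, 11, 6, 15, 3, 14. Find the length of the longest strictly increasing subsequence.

Track the smallest tail for each achievable length (strict):
16 → extends → [16]
21 → extends → [16, 21]
17 → replaces 21 → [16, 17]
8 → replaces 16 → [8, 17]
10 → replaces 17 → [8, 10]
20 → extends → [8, 10, 20]
23 → extends → [8, 10, 20, 23]
4 → replaces 8 → [4, 10, 20, 23]
29 → extends → [4, 10, 20, 23, 29]
11 → replaces 20 → [4, 10, 11, 23, 29]
6 → replaces 10 → [4, 6, 11, 23, 29]
15 → replaces 23 → [4, 6, 11, 15, 29]
3 → replaces 4 → [3, 6, 11, 15, 29]
14 → replaces 15 → [3, 6, 11, 14, 29]
Five tails, so the longest strictly increasing subsequence has length 5 (e.g. 16, 17, 20, 23, 29).

5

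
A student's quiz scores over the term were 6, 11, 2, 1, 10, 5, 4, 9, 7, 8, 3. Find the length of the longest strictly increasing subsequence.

4

Track the smallest tail for each achievable length (strict):
6 → extends → [6]
11 → extends → [6, 11]
2 → replaces 6 → [2, 11]
1 → replaces 2 → [1, 11]
10 → replaces 11 → [1, 10]
5 → replaces 10 → [1, 5]
4 → replaces 5 → [1, 4]
9 → extends → [1, 4, 9]
7 → replaces 9 → [1, 4, 7]
8 → extends → [1, 4, 7, 8]
3 → replaces 4 → [1, 3, 7, 8]
Four tails, so the longest strictly increasing subsequence has length 4 (e.g. 2, 5, 7, 8).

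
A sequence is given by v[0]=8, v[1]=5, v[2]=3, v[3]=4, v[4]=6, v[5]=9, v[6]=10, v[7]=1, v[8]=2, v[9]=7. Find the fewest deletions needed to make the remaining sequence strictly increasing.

5

Fewest deletions = n − (longest strictly increasing subsequence).
i:      0  1  2  3  4  5  6  7  8  9
v[i]:   8  5  3  4  6  9 10  1  2  7
dp:     1  1  1  2  3  4  5  1  2  4
max dp = 5, so deletions = 10 − 5 = 5.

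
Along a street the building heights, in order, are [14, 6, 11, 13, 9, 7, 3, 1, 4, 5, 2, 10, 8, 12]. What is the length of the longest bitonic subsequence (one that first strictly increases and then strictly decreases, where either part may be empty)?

inc[i] = longest strictly increasing subsequence ending at i; dec[i] = longest strictly decreasing subsequence starting at i:
i:      1  2  3  4  5  6  7  8  9 10 11 12 13 14
a[i]:  14  6 11 13  9  7  3  1  4  5  2 10  8 12
inc:    1  1  2  3  2  2  1  1  2  3  2  4  4  5
dec:    6  3  5  5  4  3  2  1  2  2  1  2  1  1
Best peak at i=4 (value 13): inc=3, dec=5, length 3+5−1 = 7.

7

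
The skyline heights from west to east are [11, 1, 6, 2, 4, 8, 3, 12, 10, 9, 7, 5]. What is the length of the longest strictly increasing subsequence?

5

Let dp[i] be the length of the longest such subsequence ending at index i:
i:      1  2  3  4  5  6  7  8  9 10 11 12
a[i]:  11  1  6  2  4  8  3 12 10  9  7  5
dp:     1  1  2  2  3  4  3  5  5  5  4  4
Maximum dp value is 5.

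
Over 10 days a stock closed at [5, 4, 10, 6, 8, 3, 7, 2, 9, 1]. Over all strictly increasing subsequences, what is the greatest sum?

28

Let S[i] be the best sum of a strictly increasing subsequence ending at i:
i:      1  2  3  4  5  6  7  8  9 10
a[i]:   5  4 10  6  8  3  7  2  9  1
S:      5  4 15 11 19  3 18  2 28  1
Maximum is 28 (e.g. 5 + 6 + 8 + 9).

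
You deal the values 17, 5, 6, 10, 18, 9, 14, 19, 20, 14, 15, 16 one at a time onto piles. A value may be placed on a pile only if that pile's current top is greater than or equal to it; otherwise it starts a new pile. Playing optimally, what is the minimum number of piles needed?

The minimum number of non-increasing subsequences covering a sequence equals the length of its longest strictly increasing subsequence.
LIS length is 6 (e.g. 5, 6, 10, 18, 19, 20), so 6 piles are needed.

6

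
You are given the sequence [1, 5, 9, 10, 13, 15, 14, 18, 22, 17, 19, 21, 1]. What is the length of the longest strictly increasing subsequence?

9

Track the smallest tail for each achievable length (strict):
1 → extends → [1]
5 → extends → [1, 5]
9 → extends → [1, 5, 9]
10 → extends → [1, 5, 9, 10]
13 → extends → [1, 5, 9, 10, 13]
15 → extends → [1, 5, 9, 10, 13, 15]
14 → replaces 15 → [1, 5, 9, 10, 13, 14]
18 → extends → [1, 5, 9, 10, 13, 14, 18]
22 → extends → [1, 5, 9, 10, 13, 14, 18, 22]
17 → replaces 18 → [1, 5, 9, 10, 13, 14, 17, 22]
19 → replaces 22 → [1, 5, 9, 10, 13, 14, 17, 19]
21 → extends → [1, 5, 9, 10, 13, 14, 17, 19, 21]
1 → already a tail → [1, 5, 9, 10, 13, 14, 17, 19, 21]
Nine tails, so the longest strictly increasing subsequence has length 9 (e.g. 1, 5, 9, 10, 13, 15, 18, 19, 21).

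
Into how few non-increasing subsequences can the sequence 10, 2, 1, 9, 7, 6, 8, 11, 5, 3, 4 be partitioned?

4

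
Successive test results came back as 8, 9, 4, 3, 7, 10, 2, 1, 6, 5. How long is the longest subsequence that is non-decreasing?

3

Track the smallest tail for each achievable length (allowing ties):
8 → extends → [8]
9 → extends → [8, 9]
4 → replaces 8 → [4, 9]
3 → replaces 4 → [3, 9]
7 → replaces 9 → [3, 7]
10 → extends → [3, 7, 10]
2 → replaces 3 → [2, 7, 10]
1 → replaces 2 → [1, 7, 10]
6 → replaces 7 → [1, 6, 10]
5 → replaces 6 → [1, 5, 10]
Three tails, so the longest non-decreasing subsequence has length 3 (e.g. 8, 9, 10).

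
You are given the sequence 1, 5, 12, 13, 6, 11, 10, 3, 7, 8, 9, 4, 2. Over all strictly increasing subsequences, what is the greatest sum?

36

Let S[i] be the best sum of a strictly increasing subsequence ending at i:
i:      1  2  3  4  5  6  7  8  9 10 11 12 13
a[i]:   1  5 12 13  6 11 10  3  7  8  9  4  2
S:      1  6 18 31 12 23 22  4 19 27 36  8  3
Maximum is 36 (e.g. 1 + 5 + 6 + 7 + 8 + 9).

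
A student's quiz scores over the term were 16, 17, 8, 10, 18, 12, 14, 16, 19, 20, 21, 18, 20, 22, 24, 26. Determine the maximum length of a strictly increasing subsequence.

Let dp[i] be the length of the longest such subsequence ending at index i:
i:      1  2  3  4  5  6  7  8  9 10 11 12 13 14 15 16
a[i]:  16 17  8 10 18 12 14 16 19 20 21 18 20 22 24 26
dp:     1  2  1  2  3  3  4  5  6  7  8  6  7  9 10 11
Maximum dp value is 11.

11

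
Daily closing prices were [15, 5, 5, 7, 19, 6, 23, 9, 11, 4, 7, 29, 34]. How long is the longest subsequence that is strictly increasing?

6

Let dp[i] be the length of the longest such subsequence ending at index i:
i:      1  2  3  4  5  6  7  8  9 10 11 12 13
a[i]:  15  5  5  7 19  6 23  9 11  4  7 29 34
dp:     1  1  1  2  3  2  4  3  4  1  3  5  6
Maximum dp value is 6.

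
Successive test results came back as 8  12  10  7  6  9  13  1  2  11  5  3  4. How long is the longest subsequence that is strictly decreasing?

Let dp[i] be the longest strictly decreasing subsequence ending at i:
i:      1  2  3  4  5  6  7  8  9 10 11 12 13
a[i]:   8 12 10  7  6  9 13  1  2 11  5  3  4
dp:     1  1  2  3  4  3  1  5  5  2  5  6  6
Maximum is 6.

6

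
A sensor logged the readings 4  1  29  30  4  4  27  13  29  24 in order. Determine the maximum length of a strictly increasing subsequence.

Track the smallest tail for each achievable length (strict):
4 → extends → [4]
1 → replaces 4 → [1]
29 → extends → [1, 29]
30 → extends → [1, 29, 30]
4 → replaces 29 → [1, 4, 30]
4 → already a tail → [1, 4, 30]
27 → replaces 30 → [1, 4, 27]
13 → replaces 27 → [1, 4, 13]
29 → extends → [1, 4, 13, 29]
24 → replaces 29 → [1, 4, 13, 24]
Four tails, so the longest strictly increasing subsequence has length 4 (e.g. 1, 4, 27, 29).

4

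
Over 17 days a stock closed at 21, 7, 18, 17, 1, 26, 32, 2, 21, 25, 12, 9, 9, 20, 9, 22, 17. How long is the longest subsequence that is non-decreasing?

Let dp[i] be the length of the longest such subsequence ending at index i:
i:      1  2  3  4  5  6  7  8  9 10 11 12 13 14 15 16 17
a[i]:  21  7 18 17  1 26 32  2 21 25 12  9  9 20  9 22 17
dp:     1  1  2  2  1  3  4  2  3  4  3  3  4  5  5  6  6
Maximum dp value is 6.

6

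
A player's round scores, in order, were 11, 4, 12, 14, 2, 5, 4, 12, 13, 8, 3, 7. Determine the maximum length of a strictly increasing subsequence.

4

Let dp[i] be the length of the longest such subsequence ending at index i:
i:      1  2  3  4  5  6  7  8  9 10 11 12
a[i]:  11  4 12 14  2  5  4 12 13  8  3  7
dp:     1  1  2  3  1  2  2  3  4  3  2  3
Maximum dp value is 4.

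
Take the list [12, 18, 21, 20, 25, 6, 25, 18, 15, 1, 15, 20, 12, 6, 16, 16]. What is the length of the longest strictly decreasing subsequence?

6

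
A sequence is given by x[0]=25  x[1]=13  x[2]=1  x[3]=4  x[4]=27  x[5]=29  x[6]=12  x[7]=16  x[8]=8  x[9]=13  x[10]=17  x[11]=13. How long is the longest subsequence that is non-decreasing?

5

Let dp[i] be the length of the longest such subsequence ending at index i:
i:      0  1  2  3  4  5  6  7  8  9 10 11
x[i]:  25 13  1  4 27 29 12 16  8 13 17 13
dp:     1  1  1  2  3  4  3  4  3  4  5  5
Maximum dp value is 5.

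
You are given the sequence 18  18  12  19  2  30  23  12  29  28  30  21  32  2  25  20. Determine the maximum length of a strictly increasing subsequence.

6

Let dp[i] be the length of the longest such subsequence ending at index i:
i:      1  2  3  4  5  6  7  8  9 10 11 12 13 14 15 16
a[i]:  18 18 12 19  2 30 23 12 29 28 30 21 32  2 25 20
dp:     1  1  1  2  1  3  3  2  4  4  5  3  6  1  4  3
Maximum dp value is 6.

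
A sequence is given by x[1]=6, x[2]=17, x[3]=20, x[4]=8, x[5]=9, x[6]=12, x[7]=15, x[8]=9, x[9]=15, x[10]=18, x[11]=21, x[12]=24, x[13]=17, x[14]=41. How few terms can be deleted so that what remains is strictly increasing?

5

Fewest deletions = n − (longest strictly increasing subsequence).
Patience tails:
6 → extends → [6]
17 → extends → [6, 17]
20 → extends → [6, 17, 20]
8 → replaces 17 → [6, 8, 20]
9 → replaces 20 → [6, 8, 9]
12 → extends → [6, 8, 9, 12]
15 → extends → [6, 8, 9, 12, 15]
9 → already a tail → [6, 8, 9, 12, 15]
15 → already a tail → [6, 8, 9, 12, 15]
18 → extends → [6, 8, 9, 12, 15, 18]
21 → extends → [6, 8, 9, 12, 15, 18, 21]
24 → extends → [6, 8, 9, 12, 15, 18, 21, 24]
17 → replaces 18 → [6, 8, 9, 12, 15, 17, 21, 24]
41 → extends → [6, 8, 9, 12, 15, 17, 21, 24, 41]
Longest strictly increasing subsequence has length 9, so deletions = 14 − 9 = 5.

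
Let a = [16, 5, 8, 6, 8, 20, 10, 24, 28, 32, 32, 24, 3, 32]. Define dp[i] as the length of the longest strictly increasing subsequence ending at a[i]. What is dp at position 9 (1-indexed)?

6

dp[i] = 1 + max{dp[j] : j<i, a[j]<a[i]} (or 1 if no such j):
i:      1  2  3  4  5  6  7  8  9 10 11 12 13 14
a[i]:  16  5  8  6  8 20 10 24 28 32 32 24  3 32
dp:     1  1  2  2  3  4  4  5  6  7  7  5  1  7
At index 9 the value is 6.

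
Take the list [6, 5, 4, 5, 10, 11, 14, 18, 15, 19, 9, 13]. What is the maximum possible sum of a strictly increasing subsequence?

81

Let S[i] be the best sum of a strictly increasing subsequence ending at i:
i:      1  2  3  4  5  6  7  8  9 10 11 12
a[i]:   6  5  4  5 10 11 14 18 15 19  9 13
S:      6  5  4  9 19 30 44 62 59 81 18 43
Maximum is 81 (e.g. 4 + 5 + 10 + 11 + 14 + 18 + 19).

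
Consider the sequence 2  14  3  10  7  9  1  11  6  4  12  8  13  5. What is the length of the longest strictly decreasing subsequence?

Let dp[i] be the longest strictly decreasing subsequence ending at i:
i:      1  2  3  4  5  6  7  8  9 10 11 12 13 14
a[i]:   2 14  3 10  7  9  1 11  6  4 12  8 13  5
dp:     1  1  2  2  3  3  4  2  4  5  2  4  2  5
Maximum is 5.

5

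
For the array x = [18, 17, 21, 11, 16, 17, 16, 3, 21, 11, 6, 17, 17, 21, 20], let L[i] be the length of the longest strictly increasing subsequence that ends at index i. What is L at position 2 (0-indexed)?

dp[i] = 1 + max{dp[j] : j<i, x[j]<x[i]} (or 1 if no such j):
i:      0  1  2  3  4  5  6  7  8  9 10 11 12 13 14
x[i]:  18 17 21 11 16 17 16  3 21 11  6 17 17 21 20
dp:     1  1  2  1  2  3  2  1  4  2  2  3  3  4  4
At index 2 the value is 2.

2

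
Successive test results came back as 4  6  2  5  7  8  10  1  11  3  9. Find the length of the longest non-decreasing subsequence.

Let dp[i] be the length of the longest such subsequence ending at index i:
i:      1  2  3  4  5  6  7  8  9 10 11
a[i]:   4  6  2  5  7  8 10  1 11  3  9
dp:     1  2  1  2  3  4  5  1  6  2  5
Maximum dp value is 6.

6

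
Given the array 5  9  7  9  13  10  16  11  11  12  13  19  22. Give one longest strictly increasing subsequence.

5, 7, 9, 10, 11, 12, 13, 19, 22

Patience tails give the LIS length; then backtrack through the dp parents:
5 → extends → [5]
9 → extends → [5, 9]
7 → replaces 9 → [5, 7]
9 → extends → [5, 7, 9]
13 → extends → [5, 7, 9, 13]
10 → replaces 13 → [5, 7, 9, 10]
16 → extends → [5, 7, 9, 10, 16]
11 → replaces 16 → [5, 7, 9, 10, 11]
11 → already a tail → [5, 7, 9, 10, 11]
12 → extends → [5, 7, 9, 10, 11, 12]
13 → extends → [5, 7, 9, 10, 11, 12, 13]
19 → extends → [5, 7, 9, 10, 11, 12, 13, 19]
22 → extends → [5, 7, 9, 10, 11, 12, 13, 19, 22]
Length 9; one witness is 5, 7, 9, 10, 11, 12, 13, 19, 22.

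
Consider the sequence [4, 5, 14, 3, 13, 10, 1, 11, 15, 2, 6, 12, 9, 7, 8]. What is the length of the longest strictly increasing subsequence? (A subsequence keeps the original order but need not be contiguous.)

5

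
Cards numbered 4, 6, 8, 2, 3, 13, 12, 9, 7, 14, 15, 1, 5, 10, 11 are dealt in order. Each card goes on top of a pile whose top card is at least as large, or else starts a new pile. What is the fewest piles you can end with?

Place each on the leftmost legal pile:
4 → new pile 1 (tops now [4])
6 → new pile 2 (tops now [4, 6])
8 → new pile 3 (tops now [4, 6, 8])
2 → pile 1 (tops now [2, 6, 8])
3 → pile 2 (tops now [2, 3, 8])
13 → new pile 4 (tops now [2, 3, 8, 13])
12 → pile 4 (tops now [2, 3, 8, 12])
9 → pile 4 (tops now [2, 3, 8, 9])
7 → pile 3 (tops now [2, 3, 7, 9])
14 → new pile 5 (tops now [2, 3, 7, 9, 14])
15 → new pile 6 (tops now [2, 3, 7, 9, 14, 15])
1 → pile 1 (tops now [1, 3, 7, 9, 14, 15])
5 → pile 3 (tops now [1, 3, 5, 9, 14, 15])
10 → pile 5 (tops now [1, 3, 5, 9, 10, 15])
11 → pile 6 (tops now [1, 3, 5, 9, 10, 11])
Six piles.

6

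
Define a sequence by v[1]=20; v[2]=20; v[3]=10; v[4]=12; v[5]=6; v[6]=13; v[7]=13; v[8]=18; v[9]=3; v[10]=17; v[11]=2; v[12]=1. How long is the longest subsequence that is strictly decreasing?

Let dp[i] be the longest strictly decreasing subsequence ending at i:
i:      1  2  3  4  5  6  7  8  9 10 11 12
v[i]:  20 20 10 12  6 13 13 18  3 17  2  1
dp:     1  1  2  2  3  2  2  2  4  3  5  6
Maximum is 6.

6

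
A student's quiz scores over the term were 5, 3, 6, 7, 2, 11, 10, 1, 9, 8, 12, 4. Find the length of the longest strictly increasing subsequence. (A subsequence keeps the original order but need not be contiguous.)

5

Track the smallest tail for each achievable length (strict):
5 → extends → [5]
3 → replaces 5 → [3]
6 → extends → [3, 6]
7 → extends → [3, 6, 7]
2 → replaces 3 → [2, 6, 7]
11 → extends → [2, 6, 7, 11]
10 → replaces 11 → [2, 6, 7, 10]
1 → replaces 2 → [1, 6, 7, 10]
9 → replaces 10 → [1, 6, 7, 9]
8 → replaces 9 → [1, 6, 7, 8]
12 → extends → [1, 6, 7, 8, 12]
4 → replaces 6 → [1, 4, 7, 8, 12]
Five tails, so the longest strictly increasing subsequence has length 5 (e.g. 5, 6, 7, 11, 12).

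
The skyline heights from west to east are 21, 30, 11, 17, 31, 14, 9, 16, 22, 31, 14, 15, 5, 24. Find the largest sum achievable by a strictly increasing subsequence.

Let S[i] be the best sum of a strictly increasing subsequence ending at i:
i:      1  2  3  4  5  6  7  8  9 10 11 12 13 14
a[i]:  21 30 11 17 31 14  9 16 22 31 14 15  5 24
S:     21 51 11 28 82 25  9 41 63 94 25 40  5 87
Maximum is 94 (e.g. 11 + 14 + 16 + 22 + 31).

94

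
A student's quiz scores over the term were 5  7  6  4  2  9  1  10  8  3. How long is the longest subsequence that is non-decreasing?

Let dp[i] be the length of the longest such subsequence ending at index i:
i:      1  2  3  4  5  6  7  8  9 10
a[i]:   5  7  6  4  2  9  1 10  8  3
dp:     1  2  2  1  1  3  1  4  3  2
Maximum dp value is 4.

4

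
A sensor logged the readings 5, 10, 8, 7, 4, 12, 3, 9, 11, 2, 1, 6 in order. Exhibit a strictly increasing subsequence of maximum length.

5, 8, 9, 11

Patience tails give the LIS length; then backtrack through the dp parents:
5 → extends → [5]
10 → extends → [5, 10]
8 → replaces 10 → [5, 8]
7 → replaces 8 → [5, 7]
4 → replaces 5 → [4, 7]
12 → extends → [4, 7, 12]
3 → replaces 4 → [3, 7, 12]
9 → replaces 12 → [3, 7, 9]
11 → extends → [3, 7, 9, 11]
2 → replaces 3 → [2, 7, 9, 11]
1 → replaces 2 → [1, 7, 9, 11]
6 → replaces 7 → [1, 6, 9, 11]
Length 4; one witness is 5, 8, 9, 11.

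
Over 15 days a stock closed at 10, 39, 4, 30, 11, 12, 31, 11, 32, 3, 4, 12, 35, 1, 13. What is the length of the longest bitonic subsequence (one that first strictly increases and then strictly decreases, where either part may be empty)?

inc[i] = longest strictly increasing subsequence ending at i; dec[i] = longest strictly decreasing subsequence starting at i:
i:      1  2  3  4  5  6  7  8  9 10 11 12 13 14 15
a[i]:  10 39  4 30 11 12 31 11 32  3  4 12 35  1 13
inc:    1  2  1  2  2  3  4  2  5  1  2  3  6  1  4
dec:    4  6  3  5  3  4  4  3  3  2  2  2  2  1  1
Best peak at i=2 (value 39): inc=2, dec=6, length 2+6−1 = 7.

7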